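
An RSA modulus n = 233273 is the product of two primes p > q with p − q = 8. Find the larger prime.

Since p = q + 8, we have 233273 = q(q + 8), so q² + 8q − 233273 = 0.
Discriminant: 8² + 4·233273 = 64 + 933092 = 933156; √933156 = 966.
q = (−8 + 966)/2 = 479, and p = q + 8 = 487.
Check: 479 · 487 = 233273.

487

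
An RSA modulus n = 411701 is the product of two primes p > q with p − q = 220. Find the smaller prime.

Since p = q + 220, we have 411701 = q(q + 220), so q² + 220q − 411701 = 0.
Discriminant: 220² + 4·411701 = 48400 + 1646804 = 1695204; √1695204 = 1302.
q = (−220 + 1302)/2 = 541, and p = q + 220 = 761.
Check: 541 · 761 = 411701.

541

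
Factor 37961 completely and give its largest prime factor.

29

37961 = 7 · 5423
5423 = 11 · 493
493 = 17 · 29
29 is prime.
So 37961 = 7 · 11 · 17 · 29; the largest prime factor is 29.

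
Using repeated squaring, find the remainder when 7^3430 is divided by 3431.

3069

7^1 ≡ 7 (mod 3431)
7^2 ≡ 7^2 = 49 ≡ 49 (mod 3431)
7^4 ≡ 49^2 = 2401 ≡ 2401 (mod 3431)
7^8 ≡ 2401^2 = 5764801 ≡ 721 (mod 3431)
7^16 ≡ 721^2 = 519841 ≡ 1760 (mod 3431)
7^32 ≡ 1760^2 = 3097600 ≡ 2838 (mod 3431)
7^64 ≡ 2838^2 = 8054244 ≡ 1687 (mod 3431)
7^128 ≡ 1687^2 = 2845969 ≡ 1670 (mod 3431)
7^256 ≡ 1670^2 = 2788900 ≡ 2928 (mod 3431)
7^512 ≡ 2928^2 = 8573184 ≡ 2546 (mod 3431)
7^1024 ≡ 2546^2 = 6482116 ≡ 957 (mod 3431)
7^2048 ≡ 957^2 = 915849 ≡ 3203 (mod 3431)
3430 = 2048 + 1024 + 256 + 64 + 32 + 4 + 2 in binary powers of 2.
So 7^3430 ≡ 3203 · 957 · 2928 · 1687 · 2838 · 2401 · 49 ≡ 3069 (mod 3431).
Since 3069 ≠ 1, base 7 is a Fermat witness: 3431 is composite.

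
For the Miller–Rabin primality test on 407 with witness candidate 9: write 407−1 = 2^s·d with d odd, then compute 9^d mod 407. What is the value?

256

407 − 1 = 406 = 2^1 · 203, so d = 203.
9^1 ≡ 9 (mod 407)
9^2 ≡ 9^2 = 81 ≡ 81 (mod 407)
9^4 ≡ 81^2 = 6561 ≡ 49 (mod 407)
9^8 ≡ 49^2 = 2401 ≡ 366 (mod 407)
9^16 ≡ 366^2 = 133956 ≡ 53 (mod 407)
9^32 ≡ 53^2 = 2809 ≡ 367 (mod 407)
9^64 ≡ 367^2 = 134689 ≡ 379 (mod 407)
9^128 ≡ 379^2 = 143641 ≡ 377 (mod 407)
203 = 128 + 64 + 8 + 2 + 1 in binary powers of 2.
So 9^203 ≡ 377 · 379 · 366 · 81 · 9 ≡ 256 (mod 407).
Squaring chain: 256; never reaches −1, so base 9 is a Miller–Rabin witness that 407 is composite.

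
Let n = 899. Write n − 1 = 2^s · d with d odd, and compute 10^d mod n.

899 − 1 = 898 = 2^1 · 449, so d = 449.
10^1 ≡ 10 (mod 899)
10^2 ≡ 10^2 = 100 ≡ 100 (mod 899)
10^4 ≡ 100^2 = 10000 ≡ 111 (mod 899)
10^8 ≡ 111^2 = 12321 ≡ 634 (mod 899)
10^16 ≡ 634^2 = 401956 ≡ 103 (mod 899)
10^32 ≡ 103^2 = 10609 ≡ 720 (mod 899)
10^64 ≡ 720^2 = 518400 ≡ 576 (mod 899)
10^128 ≡ 576^2 = 331776 ≡ 45 (mod 899)
10^256 ≡ 45^2 = 2025 ≡ 227 (mod 899)
449 = 256 + 128 + 64 + 1 in binary powers of 2.
So 10^449 ≡ 227 · 45 · 576 · 10 ≡ 648 (mod 899).
Squaring chain: 648; never reaches −1, so base 10 is a Miller–Rabin witness that 899 is composite.

648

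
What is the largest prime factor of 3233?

3233 = 53 · 61
61 is prime.
So 3233 = 53 · 61; the largest prime factor is 61.

61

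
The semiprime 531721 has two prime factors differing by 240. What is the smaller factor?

Since p = q + 240, we have 531721 = q(q + 240), so q² + 240q − 531721 = 0.
Discriminant: 240² + 4·531721 = 57600 + 2126884 = 2184484; √2184484 = 1478.
q = (−240 + 1478)/2 = 619, and p = q + 240 = 859.
Check: 619 · 859 = 531721.

619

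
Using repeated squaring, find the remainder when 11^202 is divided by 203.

67

11^1 ≡ 11 (mod 203)
11^2 ≡ 11^2 = 121 ≡ 121 (mod 203)
11^4 ≡ 121^2 = 14641 ≡ 25 (mod 203)
11^8 ≡ 25^2 = 625 ≡ 16 (mod 203)
11^16 ≡ 16^2 = 256 ≡ 53 (mod 203)
11^32 ≡ 53^2 = 2809 ≡ 170 (mod 203)
11^64 ≡ 170^2 = 28900 ≡ 74 (mod 203)
11^128 ≡ 74^2 = 5476 ≡ 198 (mod 203)
202 = 128 + 64 + 8 + 2 in binary powers of 2.
So 11^202 ≡ 198 · 74 · 16 · 121 ≡ 67 (mod 203).
Since 67 ≠ 1, base 11 is a Fermat witness: 203 is composite.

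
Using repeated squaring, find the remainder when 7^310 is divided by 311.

1

7^1 ≡ 7 (mod 311)
7^2 ≡ 7^2 = 49 ≡ 49 (mod 311)
7^4 ≡ 49^2 = 2401 ≡ 224 (mod 311)
7^8 ≡ 224^2 = 50176 ≡ 105 (mod 311)
7^16 ≡ 105^2 = 11025 ≡ 140 (mod 311)
7^32 ≡ 140^2 = 19600 ≡ 7 (mod 311)
7^64 ≡ 7^2 = 49 ≡ 49 (mod 311)
7^128 ≡ 49^2 = 2401 ≡ 224 (mod 311)
7^256 ≡ 224^2 = 50176 ≡ 105 (mod 311)
310 = 256 + 32 + 16 + 4 + 2 in binary powers of 2.
So 7^310 ≡ 105 · 7 · 140 · 224 · 49 ≡ 1 (mod 311).
Since the result is 1, base 7 gives no evidence that 311 is composite.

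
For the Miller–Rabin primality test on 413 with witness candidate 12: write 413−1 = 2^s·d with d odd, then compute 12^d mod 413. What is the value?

413 − 1 = 412 = 2^2 · 103, so d = 103.
12^1 ≡ 12 (mod 413)
12^2 ≡ 12^2 = 144 ≡ 144 (mod 413)
12^4 ≡ 144^2 = 20736 ≡ 86 (mod 413)
12^8 ≡ 86^2 = 7396 ≡ 375 (mod 413)
12^16 ≡ 375^2 = 140625 ≡ 205 (mod 413)
12^32 ≡ 205^2 = 42025 ≡ 312 (mod 413)
12^64 ≡ 312^2 = 97344 ≡ 289 (mod 413)
103 = 64 + 32 + 4 + 2 + 1 in binary powers of 2.
So 12^103 ≡ 289 · 312 · 86 · 144 · 12 ≡ 264 (mod 413).
Squaring chain: 264 → 312; never reaches −1, so base 12 is a Miller–Rabin witness that 413 is composite.

264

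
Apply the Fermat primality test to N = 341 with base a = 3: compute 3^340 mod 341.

3^1 ≡ 3 (mod 341)
3^2 ≡ 3^2 = 9 ≡ 9 (mod 341)
3^4 ≡ 9^2 = 81 ≡ 81 (mod 341)
3^8 ≡ 81^2 = 6561 ≡ 82 (mod 341)
3^16 ≡ 82^2 = 6724 ≡ 245 (mod 341)
3^32 ≡ 245^2 = 60025 ≡ 9 (mod 341)
3^64 ≡ 9^2 = 81 ≡ 81 (mod 341)
3^128 ≡ 81^2 = 6561 ≡ 82 (mod 341)
3^256 ≡ 82^2 = 6724 ≡ 245 (mod 341)
340 = 256 + 64 + 16 + 4 in binary powers of 2.
So 3^340 ≡ 245 · 81 · 245 · 81 ≡ 56 (mod 341).
Since 56 ≠ 1, base 3 is a Fermat witness: 341 is composite.

56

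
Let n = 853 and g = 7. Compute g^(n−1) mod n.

7^1 ≡ 7 (mod 853)
7^2 ≡ 7^2 = 49 ≡ 49 (mod 853)
7^4 ≡ 49^2 = 2401 ≡ 695 (mod 853)
7^8 ≡ 695^2 = 483025 ≡ 227 (mod 853)
7^16 ≡ 227^2 = 51529 ≡ 349 (mod 853)
7^32 ≡ 349^2 = 121801 ≡ 675 (mod 853)
7^64 ≡ 675^2 = 455625 ≡ 123 (mod 853)
7^128 ≡ 123^2 = 15129 ≡ 628 (mod 853)
7^256 ≡ 628^2 = 394384 ≡ 298 (mod 853)
7^512 ≡ 298^2 = 88804 ≡ 92 (mod 853)
852 = 512 + 256 + 64 + 16 + 4 in binary powers of 2.
So 7^852 ≡ 92 · 298 · 123 · 349 · 695 ≡ 1 (mod 853).
Since the result is 1, base 7 gives no evidence that 853 is composite.

1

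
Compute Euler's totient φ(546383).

Factor: 546383 = 19 · 149 · 193.
φ(546383) = (19−1) · (149−1) · (193−1) = 18 · 148 · 192 = 511488.

511488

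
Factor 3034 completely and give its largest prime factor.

41

3034 = 2 · 1517
1517 = 37 · 41
41 is prime.
So 3034 = 2 · 37 · 41; the largest prime factor is 41.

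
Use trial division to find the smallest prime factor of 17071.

17071 is odd.
Digit sum 16, not divisible by 3.
Ends in 1: not divisible by 5.
7: 17071 = 7·2438 + 5
11: 17071 = 11·1551 + 10
13: 17071 = 13·1313 + 2
17: 17071 = 17·1004 + 3
19: 17071 = 19·898 + 9
23: 17071 = 23·742 + 5
29: 17071 = 29·588 + 19
31: 17071 = 31·550 + 21
37: 17071 = 37·461 + 14
41: 17071 = 41·416 + 15
43: 17071 = 43·397

43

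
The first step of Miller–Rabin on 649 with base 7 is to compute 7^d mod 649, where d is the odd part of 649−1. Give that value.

649 − 1 = 648 = 2^3 · 81, so d = 81.
7^1 ≡ 7 (mod 649)
7^2 ≡ 7^2 = 49 ≡ 49 (mod 649)
7^4 ≡ 49^2 = 2401 ≡ 454 (mod 649)
7^8 ≡ 454^2 = 206116 ≡ 383 (mod 649)
7^16 ≡ 383^2 = 146689 ≡ 15 (mod 649)
7^32 ≡ 15^2 = 225 ≡ 225 (mod 649)
7^64 ≡ 225^2 = 50625 ≡ 3 (mod 649)
81 = 64 + 16 + 1 in binary powers of 2.
So 7^81 ≡ 3 · 15 · 7 ≡ 315 (mod 649).
Squaring chain: 315 → 577 → 641; never reaches −1, so base 7 is a Miller–Rabin witness that 649 is composite.

315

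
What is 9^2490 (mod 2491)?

9^1 ≡ 9 (mod 2491)
9^2 ≡ 9^2 = 81 ≡ 81 (mod 2491)
9^4 ≡ 81^2 = 6561 ≡ 1579 (mod 2491)
9^8 ≡ 1579^2 = 2493241 ≡ 2241 (mod 2491)
9^16 ≡ 2241^2 = 5022081 ≡ 225 (mod 2491)
9^32 ≡ 225^2 = 50625 ≡ 805 (mod 2491)
9^64 ≡ 805^2 = 648025 ≡ 365 (mod 2491)
9^128 ≡ 365^2 = 133225 ≡ 1202 (mod 2491)
9^256 ≡ 1202^2 = 1444804 ≡ 24 (mod 2491)
9^512 ≡ 24^2 = 576 ≡ 576 (mod 2491)
9^1024 ≡ 576^2 = 331776 ≡ 473 (mod 2491)
9^2048 ≡ 473^2 = 223729 ≡ 2030 (mod 2491)
2490 = 2048 + 256 + 128 + 32 + 16 + 8 + 2 in binary powers of 2.
So 9^2490 ≡ 2030 · 24 · 1202 · 805 · 225 · 2241 · 81 ≡ 811 (mod 2491).
Since 811 ≠ 1, base 9 is a Fermat witness: 2491 is composite.

811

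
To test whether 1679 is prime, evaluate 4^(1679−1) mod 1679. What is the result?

4^1 ≡ 4 (mod 1679)
4^2 ≡ 4^2 = 16 ≡ 16 (mod 1679)
4^4 ≡ 16^2 = 256 ≡ 256 (mod 1679)
4^8 ≡ 256^2 = 65536 ≡ 55 (mod 1679)
4^16 ≡ 55^2 = 3025 ≡ 1346 (mod 1679)
4^32 ≡ 1346^2 = 1811716 ≡ 75 (mod 1679)
4^64 ≡ 75^2 = 5625 ≡ 588 (mod 1679)
4^128 ≡ 588^2 = 345744 ≡ 1549 (mod 1679)
4^256 ≡ 1549^2 = 2399401 ≡ 110 (mod 1679)
4^512 ≡ 110^2 = 12100 ≡ 347 (mod 1679)
4^1024 ≡ 347^2 = 120409 ≡ 1200 (mod 1679)
1678 = 1024 + 512 + 128 + 8 + 4 + 2 in binary powers of 2.
So 4^1678 ≡ 1200 · 347 · 1549 · 55 · 256 · 16 ≡ 1497 (mod 1679).
Since 1497 ≠ 1, base 4 is a Fermat witness: 1679 is composite.

1497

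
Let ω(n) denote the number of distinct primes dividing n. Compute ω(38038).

38038 = 2 · 19019
19019 = 7 · 2717
2717 = 11 · 247
247 = 13 · 19
38038 = 2 · 7 · 11 · 13 · 19, which has 5 distinct prime factors.

5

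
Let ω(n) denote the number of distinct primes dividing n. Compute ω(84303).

84303 = 3^2 · 9367
9367 = 17 · 551
551 = 19 · 29
84303 = 3^2 · 17 · 19 · 29, which has 4 distinct prime factors.

4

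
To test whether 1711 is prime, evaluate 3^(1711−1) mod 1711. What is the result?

1082

3^1 ≡ 3 (mod 1711)
3^2 ≡ 3^2 = 9 ≡ 9 (mod 1711)
3^4 ≡ 9^2 = 81 ≡ 81 (mod 1711)
3^8 ≡ 81^2 = 6561 ≡ 1428 (mod 1711)
3^16 ≡ 1428^2 = 2039184 ≡ 1383 (mod 1711)
3^32 ≡ 1383^2 = 1912689 ≡ 1502 (mod 1711)
3^64 ≡ 1502^2 = 2256004 ≡ 906 (mod 1711)
3^128 ≡ 906^2 = 820836 ≡ 1267 (mod 1711)
3^256 ≡ 1267^2 = 1605289 ≡ 371 (mod 1711)
3^512 ≡ 371^2 = 137641 ≡ 761 (mod 1711)
3^1024 ≡ 761^2 = 579121 ≡ 803 (mod 1711)
1710 = 1024 + 512 + 128 + 32 + 8 + 4 + 2 in binary powers of 2.
So 3^1710 ≡ 803 · 761 · 1267 · 1502 · 1428 · 81 · 9 ≡ 1082 (mod 1711).
Since 1082 ≠ 1, base 3 is a Fermat witness: 1711 is composite.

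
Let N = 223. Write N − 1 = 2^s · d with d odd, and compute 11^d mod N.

223 − 1 = 222 = 2^1 · 111, so d = 111.
11^1 ≡ 11 (mod 223)
11^2 ≡ 11^2 = 121 ≡ 121 (mod 223)
11^4 ≡ 121^2 = 14641 ≡ 146 (mod 223)
11^8 ≡ 146^2 = 21316 ≡ 131 (mod 223)
11^16 ≡ 131^2 = 17161 ≡ 213 (mod 223)
11^32 ≡ 213^2 = 45369 ≡ 100 (mod 223)
11^64 ≡ 100^2 = 10000 ≡ 188 (mod 223)
111 = 64 + 32 + 8 + 4 + 2 + 1 in binary powers of 2.
So 11^111 ≡ 188 · 100 · 131 · 146 · 121 · 11 ≡ 222 (mod 223).
Since 11^d ≡ 222 (mod 223), base 11 does not prove 223 composite.

222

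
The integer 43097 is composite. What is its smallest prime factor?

43097 is odd.
Digit sum 23, not divisible by 3.
Ends in 7: not divisible by 5.
7: 43097 = 7·6156 + 5
11: 43097 = 11·3917 + 10
13: 43097 = 13·3315 + 2
17: 43097 = 17·2535 + 2
19: 43097 = 19·2268 + 5
23: 43097 = 23·1873 + 18
29: 43097 = 29·1486 + 3
31: 43097 = 31·1390 + 7
37: 43097 = 37·1164 + 29
41: 43097 = 41·1051 + 6
43: 43097 = 43·1002 + 11
47: 43097 = 47·916 + 45
53: 43097 = 53·813 + 8
59: 43097 = 59·730 + 27
61: 43097 = 61·706 + 31
67: 43097 = 67·643 + 16
71: 43097 = 71·607

71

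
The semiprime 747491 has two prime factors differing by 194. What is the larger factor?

967

Since p = q + 194, we have 747491 = q(q + 194), so q² + 194q − 747491 = 0.
Discriminant: 194² + 4·747491 = 37636 + 2989964 = 3027600; √3027600 = 1740.
q = (−194 + 1740)/2 = 773, and p = q + 194 = 967.
Check: 773 · 967 = 747491.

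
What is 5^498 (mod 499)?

5^1 ≡ 5 (mod 499)
5^2 ≡ 5^2 = 25 ≡ 25 (mod 499)
5^4 ≡ 25^2 = 625 ≡ 126 (mod 499)
5^8 ≡ 126^2 = 15876 ≡ 407 (mod 499)
5^16 ≡ 407^2 = 165649 ≡ 480 (mod 499)
5^32 ≡ 480^2 = 230400 ≡ 361 (mod 499)
5^64 ≡ 361^2 = 130321 ≡ 82 (mod 499)
5^128 ≡ 82^2 = 6724 ≡ 237 (mod 499)
5^256 ≡ 237^2 = 56169 ≡ 281 (mod 499)
498 = 256 + 128 + 64 + 32 + 16 + 2 in binary powers of 2.
So 5^498 ≡ 281 · 237 · 82 · 361 · 480 · 25 ≡ 1 (mod 499).
Since the result is 1, base 5 gives no evidence that 499 is composite.

1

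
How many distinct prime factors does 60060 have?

60060 = 2^2 · 15015
15015 = 3 · 5005
5005 = 5 · 1001
1001 = 7 · 143
143 = 11 · 13
60060 = 2^2 · 3 · 5 · 7 · 11 · 13, which has 6 distinct prime factors.

6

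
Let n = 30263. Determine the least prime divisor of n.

30263 is odd.
Digit sum 14, not divisible by 3.
Ends in 3: not divisible by 5.
7: 30263 = 7·4323 + 2
11: 30263 = 11·2751 + 2
13: 30263 = 13·2327 + 12
17: 30263 = 17·1780 + 3
19: 30263 = 19·1592 + 15
23: 30263 = 23·1315 + 18
29: 30263 = 29·1043 + 16
31: 30263 = 31·976 + 7
37: 30263 = 37·817 + 34
41: 30263 = 41·738 + 5
43: 30263 = 43·703 + 34
47: 30263 = 47·643 + 42
53: 30263 = 53·571

53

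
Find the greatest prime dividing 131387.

131387 = 37 · 3551
3551 = 53 · 67
67 is prime.
So 131387 = 37 · 53 · 67; the largest prime factor is 67.

67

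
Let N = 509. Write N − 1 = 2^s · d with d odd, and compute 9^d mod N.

509 − 1 = 508 = 2^2 · 127, so d = 127.
9^1 ≡ 9 (mod 509)
9^2 ≡ 9^2 = 81 ≡ 81 (mod 509)
9^4 ≡ 81^2 = 6561 ≡ 453 (mod 509)
9^8 ≡ 453^2 = 205209 ≡ 82 (mod 509)
9^16 ≡ 82^2 = 6724 ≡ 107 (mod 509)
9^32 ≡ 107^2 = 11449 ≡ 251 (mod 509)
9^64 ≡ 251^2 = 63001 ≡ 394 (mod 509)
127 = 64 + 32 + 16 + 8 + 4 + 2 + 1 in binary powers of 2.
So 9^127 ≡ 394 · 251 · 107 · 82 · 453 · 81 · 9 ≡ 508 (mod 509).
Since 9^d ≡ 508 (mod 509), base 9 does not prove 509 composite.

508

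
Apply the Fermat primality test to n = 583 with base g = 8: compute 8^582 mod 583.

8^1 ≡ 8 (mod 583)
8^2 ≡ 8^2 = 64 ≡ 64 (mod 583)
8^4 ≡ 64^2 = 4096 ≡ 15 (mod 583)
8^8 ≡ 15^2 = 225 ≡ 225 (mod 583)
8^16 ≡ 225^2 = 50625 ≡ 487 (mod 583)
8^32 ≡ 487^2 = 237169 ≡ 471 (mod 583)
8^64 ≡ 471^2 = 221841 ≡ 301 (mod 583)
8^128 ≡ 301^2 = 90601 ≡ 236 (mod 583)
8^256 ≡ 236^2 = 55696 ≡ 311 (mod 583)
8^512 ≡ 311^2 = 96721 ≡ 526 (mod 583)
582 = 512 + 64 + 4 + 2 in binary powers of 2.
So 8^582 ≡ 526 · 301 · 15 · 64 ≡ 196 (mod 583).
Since 196 ≠ 1, base 8 is a Fermat witness: 583 is composite.

196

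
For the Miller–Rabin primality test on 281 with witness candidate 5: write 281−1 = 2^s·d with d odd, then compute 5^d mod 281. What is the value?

281 − 1 = 280 = 2^3 · 35, so d = 35.
5^1 ≡ 5 (mod 281)
5^2 ≡ 5^2 = 25 ≡ 25 (mod 281)
5^4 ≡ 25^2 = 625 ≡ 63 (mod 281)
5^8 ≡ 63^2 = 3969 ≡ 35 (mod 281)
5^16 ≡ 35^2 = 1225 ≡ 101 (mod 281)
5^32 ≡ 101^2 = 10201 ≡ 85 (mod 281)
35 = 32 + 2 + 1 in binary powers of 2.
So 5^35 ≡ 85 · 25 · 5 ≡ 228 (mod 281).
Squaring chain: 228 → 280 → 1; reaches −1, so base 5 does not prove 281 composite.

228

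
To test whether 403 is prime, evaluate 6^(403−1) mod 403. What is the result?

6^1 ≡ 6 (mod 403)
6^2 ≡ 6^2 = 36 ≡ 36 (mod 403)
6^4 ≡ 36^2 = 1296 ≡ 87 (mod 403)
6^8 ≡ 87^2 = 7569 ≡ 315 (mod 403)
6^16 ≡ 315^2 = 99225 ≡ 87 (mod 403)
6^32 ≡ 87^2 = 7569 ≡ 315 (mod 403)
6^64 ≡ 315^2 = 99225 ≡ 87 (mod 403)
6^128 ≡ 87^2 = 7569 ≡ 315 (mod 403)
6^256 ≡ 315^2 = 99225 ≡ 87 (mod 403)
402 = 256 + 128 + 16 + 2 in binary powers of 2.
So 6^402 ≡ 87 · 315 · 87 · 36 ≡ 311 (mod 403).
Since 311 ≠ 1, base 6 is a Fermat witness: 403 is composite.

311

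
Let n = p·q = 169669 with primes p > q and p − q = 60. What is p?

443

Since p = q + 60, we have 169669 = q(q + 60), so q² + 60q − 169669 = 0.
Discriminant: 60² + 4·169669 = 3600 + 678676 = 682276; √682276 = 826.
q = (−60 + 826)/2 = 383, and p = q + 60 = 443.
Check: 383 · 443 = 169669.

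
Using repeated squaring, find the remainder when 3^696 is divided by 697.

288

3^1 ≡ 3 (mod 697)
3^2 ≡ 3^2 = 9 ≡ 9 (mod 697)
3^4 ≡ 9^2 = 81 ≡ 81 (mod 697)
3^8 ≡ 81^2 = 6561 ≡ 288 (mod 697)
3^16 ≡ 288^2 = 82944 ≡ 1 (mod 697)
3^32 ≡ 1^2 = 1 ≡ 1 (mod 697)
3^64 ≡ 1^2 = 1 ≡ 1 (mod 697)
3^128 ≡ 1^2 = 1 ≡ 1 (mod 697)
3^256 ≡ 1^2 = 1 ≡ 1 (mod 697)
3^512 ≡ 1^2 = 1 ≡ 1 (mod 697)
696 = 512 + 128 + 32 + 16 + 8 in binary powers of 2.
So 3^696 ≡ 1 · 1 · 1 · 1 · 288 ≡ 288 (mod 697).
Since 288 ≠ 1, base 3 is a Fermat witness: 697 is composite.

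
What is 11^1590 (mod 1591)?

1000

11^1 ≡ 11 (mod 1591)
11^2 ≡ 11^2 = 121 ≡ 121 (mod 1591)
11^4 ≡ 121^2 = 14641 ≡ 322 (mod 1591)
11^8 ≡ 322^2 = 103684 ≡ 269 (mod 1591)
11^16 ≡ 269^2 = 72361 ≡ 766 (mod 1591)
11^32 ≡ 766^2 = 586756 ≡ 1268 (mod 1591)
11^64 ≡ 1268^2 = 1607824 ≡ 914 (mod 1591)
11^128 ≡ 914^2 = 835396 ≡ 121 (mod 1591)
11^256 ≡ 121^2 = 14641 ≡ 322 (mod 1591)
11^512 ≡ 322^2 = 103684 ≡ 269 (mod 1591)
11^1024 ≡ 269^2 = 72361 ≡ 766 (mod 1591)
1590 = 1024 + 512 + 32 + 16 + 4 + 2 in binary powers of 2.
So 11^1590 ≡ 766 · 269 · 1268 · 766 · 322 · 121 ≡ 1000 (mod 1591).
Since 1000 ≠ 1, base 11 is a Fermat witness: 1591 is composite.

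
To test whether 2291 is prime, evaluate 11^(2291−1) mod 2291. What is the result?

11^1 ≡ 11 (mod 2291)
11^2 ≡ 11^2 = 121 ≡ 121 (mod 2291)
11^4 ≡ 121^2 = 14641 ≡ 895 (mod 2291)
11^8 ≡ 895^2 = 801025 ≡ 1466 (mod 2291)
11^16 ≡ 1466^2 = 2149156 ≡ 198 (mod 2291)
11^32 ≡ 198^2 = 39204 ≡ 257 (mod 2291)
11^64 ≡ 257^2 = 66049 ≡ 1901 (mod 2291)
11^128 ≡ 1901^2 = 3613801 ≡ 894 (mod 2291)
11^256 ≡ 894^2 = 799236 ≡ 1968 (mod 2291)
11^512 ≡ 1968^2 = 3873024 ≡ 1234 (mod 2291)
11^1024 ≡ 1234^2 = 1522756 ≡ 1532 (mod 2291)
11^2048 ≡ 1532^2 = 2347024 ≡ 1040 (mod 2291)
2290 = 2048 + 128 + 64 + 32 + 16 + 2 in binary powers of 2.
So 11^2290 ≡ 1040 · 894 · 1901 · 257 · 198 · 121 ≡ 651 (mod 2291).
Since 651 ≠ 1, base 11 is a Fermat witness: 2291 is composite.

651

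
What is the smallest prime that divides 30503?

30503 is odd.
Digit sum 11, not divisible by 3.
Ends in 3: not divisible by 5.
7: 30503 = 7·4357 + 4
11: 30503 = 11·2773

11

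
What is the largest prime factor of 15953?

53

15953 = 7 · 2279
2279 = 43 · 53
53 is prime.
So 15953 = 7 · 43 · 53; the largest prime factor is 53.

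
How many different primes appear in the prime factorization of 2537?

2537 = 43 · 59
2537 = 43 · 59, which has 2 distinct prime factors.

2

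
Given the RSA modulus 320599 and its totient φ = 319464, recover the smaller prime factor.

φ(n) = (p−1)(q−1) = n − (p+q) + 1, so p + q = 320599 − 319464 + 1 = 1136.
p and q are the roots of t² − 1136t + 320599 = 0.
Discriminant: 1136² − 4·320599 = 1290496 − 1282396 = 8100; √8100 = 90.
q = (1136 − 90)/2 = 523, p = (1136 + 90)/2 = 613.
Check: 523 · 613 = 320599.

523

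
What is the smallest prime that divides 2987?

2987 is odd.
Digit sum 26, not divisible by 3.
Ends in 7: not divisible by 5.
7: 2987 = 7·426 + 5
11: 2987 = 11·271 + 6
13: 2987 = 13·229 + 10
17: 2987 = 17·175 + 12
19: 2987 = 19·157 + 4
23: 2987 = 23·129 + 20
29: 2987 = 29·103

29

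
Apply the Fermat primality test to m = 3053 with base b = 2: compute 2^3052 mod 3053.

2^1 ≡ 2 (mod 3053)
2^2 ≡ 2^2 = 4 ≡ 4 (mod 3053)
2^4 ≡ 4^2 = 16 ≡ 16 (mod 3053)
2^8 ≡ 16^2 = 256 ≡ 256 (mod 3053)
2^16 ≡ 256^2 = 65536 ≡ 1423 (mod 3053)
2^32 ≡ 1423^2 = 2024929 ≡ 790 (mod 3053)
2^64 ≡ 790^2 = 624100 ≡ 1288 (mod 3053)
2^128 ≡ 1288^2 = 1658944 ≡ 1165 (mod 3053)
2^256 ≡ 1165^2 = 1357225 ≡ 1693 (mod 3053)
2^512 ≡ 1693^2 = 2866249 ≡ 2535 (mod 3053)
2^1024 ≡ 2535^2 = 6426225 ≡ 2713 (mod 3053)
2^2048 ≡ 2713^2 = 7360369 ≡ 2639 (mod 3053)
3052 = 2048 + 512 + 256 + 128 + 64 + 32 + 8 + 4 in binary powers of 2.
So 2^3052 ≡ 2639 · 2535 · 1693 · 1165 · 1288 · 790 · 256 · 16 ≡ 2968 (mod 3053).
Since 2968 ≠ 1, base 2 is a Fermat witness: 3053 is composite.

2968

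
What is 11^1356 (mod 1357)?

1268

11^1 ≡ 11 (mod 1357)
11^2 ≡ 11^2 = 121 ≡ 121 (mod 1357)
11^4 ≡ 121^2 = 14641 ≡ 1071 (mod 1357)
11^8 ≡ 1071^2 = 1147041 ≡ 376 (mod 1357)
11^16 ≡ 376^2 = 141376 ≡ 248 (mod 1357)
11^32 ≡ 248^2 = 61504 ≡ 439 (mod 1357)
11^64 ≡ 439^2 = 192721 ≡ 27 (mod 1357)
11^128 ≡ 27^2 = 729 ≡ 729 (mod 1357)
11^256 ≡ 729^2 = 531441 ≡ 854 (mod 1357)
11^512 ≡ 854^2 = 729316 ≡ 607 (mod 1357)
11^1024 ≡ 607^2 = 368449 ≡ 702 (mod 1357)
1356 = 1024 + 256 + 64 + 8 + 4 in binary powers of 2.
So 11^1356 ≡ 702 · 854 · 27 · 376 · 1071 ≡ 1268 (mod 1357).
Since 1268 ≠ 1, base 11 is a Fermat witness: 1357 is composite.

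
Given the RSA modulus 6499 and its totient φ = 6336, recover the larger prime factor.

φ(n) = (p−1)(q−1) = n − (p+q) + 1, so p + q = 6499 − 6336 + 1 = 164.
p and q are the roots of t² − 164t + 6499 = 0.
Discriminant: 164² − 4·6499 = 26896 − 25996 = 900; √900 = 30.
q = (164 − 30)/2 = 67, p = (164 + 30)/2 = 97.
Check: 67 · 97 = 6499.

97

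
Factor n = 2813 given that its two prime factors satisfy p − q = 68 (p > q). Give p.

Since p = q + 68, we have 2813 = q(q + 68), so q² + 68q − 2813 = 0.
Discriminant: 68² + 4·2813 = 4624 + 11252 = 15876; √15876 = 126.
q = (−68 + 126)/2 = 29, and p = q + 68 = 97.
Check: 29 · 97 = 2813.

97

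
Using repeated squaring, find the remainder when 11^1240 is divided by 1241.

11^1 ≡ 11 (mod 1241)
11^2 ≡ 11^2 = 121 ≡ 121 (mod 1241)
11^4 ≡ 121^2 = 14641 ≡ 990 (mod 1241)
11^8 ≡ 990^2 = 980100 ≡ 951 (mod 1241)
11^16 ≡ 951^2 = 904401 ≡ 953 (mod 1241)
11^32 ≡ 953^2 = 908209 ≡ 1038 (mod 1241)
11^64 ≡ 1038^2 = 1077444 ≡ 256 (mod 1241)
11^128 ≡ 256^2 = 65536 ≡ 1004 (mod 1241)
11^256 ≡ 1004^2 = 1008016 ≡ 324 (mod 1241)
11^512 ≡ 324^2 = 104976 ≡ 732 (mod 1241)
11^1024 ≡ 732^2 = 535824 ≡ 953 (mod 1241)
1240 = 1024 + 128 + 64 + 16 + 8 in binary powers of 2.
So 11^1240 ≡ 953 · 1004 · 256 · 953 · 951 ≡ 1172 (mod 1241).
Since 1172 ≠ 1, base 11 is a Fermat witness: 1241 is composite.

1172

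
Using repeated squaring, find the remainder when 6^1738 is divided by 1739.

739

6^1 ≡ 6 (mod 1739)
6^2 ≡ 6^2 = 36 ≡ 36 (mod 1739)
6^4 ≡ 36^2 = 1296 ≡ 1296 (mod 1739)
6^8 ≡ 1296^2 = 1679616 ≡ 1481 (mod 1739)
6^16 ≡ 1481^2 = 2193361 ≡ 482 (mod 1739)
6^32 ≡ 482^2 = 232324 ≡ 1037 (mod 1739)
6^64 ≡ 1037^2 = 1075369 ≡ 667 (mod 1739)
6^128 ≡ 667^2 = 444889 ≡ 1444 (mod 1739)
6^256 ≡ 1444^2 = 2085136 ≡ 75 (mod 1739)
6^512 ≡ 75^2 = 5625 ≡ 408 (mod 1739)
6^1024 ≡ 408^2 = 166464 ≡ 1259 (mod 1739)
1738 = 1024 + 512 + 128 + 64 + 8 + 2 in binary powers of 2.
So 6^1738 ≡ 1259 · 408 · 1444 · 667 · 1481 · 36 ≡ 739 (mod 1739).
Since 739 ≠ 1, base 6 is a Fermat witness: 1739 is composite.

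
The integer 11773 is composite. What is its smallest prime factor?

11773 is odd.
Digit sum 19, not divisible by 3.
Ends in 3: not divisible by 5.
7: 11773 = 7·1681 + 6
11: 11773 = 11·1070 + 3
13: 11773 = 13·905 + 8
17: 11773 = 17·692 + 9
19: 11773 = 19·619 + 12
23: 11773 = 23·511 + 20
29: 11773 = 29·405 + 28
31: 11773 = 31·379 + 24
37: 11773 = 37·318 + 7
41: 11773 = 41·287 + 6
43: 11773 = 43·273 + 34
47: 11773 = 47·250 + 23
53: 11773 = 53·222 + 7
59: 11773 = 59·199 + 32
61: 11773 = 61·193

61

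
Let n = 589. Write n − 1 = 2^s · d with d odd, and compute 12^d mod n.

589 − 1 = 588 = 2^2 · 147, so d = 147.
12^1 ≡ 12 (mod 589)
12^2 ≡ 12^2 = 144 ≡ 144 (mod 589)
12^4 ≡ 144^2 = 20736 ≡ 121 (mod 589)
12^8 ≡ 121^2 = 14641 ≡ 505 (mod 589)
12^16 ≡ 505^2 = 255025 ≡ 577 (mod 589)
12^32 ≡ 577^2 = 332929 ≡ 144 (mod 589)
12^64 ≡ 144^2 = 20736 ≡ 121 (mod 589)
12^128 ≡ 121^2 = 14641 ≡ 505 (mod 589)
147 = 128 + 16 + 2 + 1 in binary powers of 2.
So 12^147 ≡ 505 · 577 · 144 · 12 ≡ 151 (mod 589).
Squaring chain: 151 → 419; never reaches −1, so base 12 is a Miller–Rabin witness that 589 is composite.

151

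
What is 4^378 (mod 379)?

1

4^1 ≡ 4 (mod 379)
4^2 ≡ 4^2 = 16 ≡ 16 (mod 379)
4^4 ≡ 16^2 = 256 ≡ 256 (mod 379)
4^8 ≡ 256^2 = 65536 ≡ 348 (mod 379)
4^16 ≡ 348^2 = 121104 ≡ 203 (mod 379)
4^32 ≡ 203^2 = 41209 ≡ 277 (mod 379)
4^64 ≡ 277^2 = 76729 ≡ 171 (mod 379)
4^128 ≡ 171^2 = 29241 ≡ 58 (mod 379)
4^256 ≡ 58^2 = 3364 ≡ 332 (mod 379)
378 = 256 + 64 + 32 + 16 + 8 + 2 in binary powers of 2.
So 4^378 ≡ 332 · 171 · 277 · 203 · 348 · 16 ≡ 1 (mod 379).
Since the result is 1, base 4 gives no evidence that 379 is composite.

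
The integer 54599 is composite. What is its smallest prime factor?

54599 is odd.
Digit sum 32, not divisible by 3.
Ends in 9: not divisible by 5.
7: 54599 = 7·7799 + 6
11: 54599 = 11·4963 + 6
13: 54599 = 13·4199 + 12
17: 54599 = 17·3211 + 12
19: 54599 = 19·2873 + 12
23: 54599 = 23·2373 + 20
29: 54599 = 29·1882 + 21
31: 54599 = 31·1761 + 8
37: 54599 = 37·1475 + 24
41: 54599 = 41·1331 + 28
43: 54599 = 43·1269 + 32
47: 54599 = 47·1161 + 32
53: 54599 = 53·1030 + 9
59: 54599 = 59·925 + 24
61: 54599 = 61·895 + 4
67: 54599 = 67·814 + 61
71: 54599 = 71·769

71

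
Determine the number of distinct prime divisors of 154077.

5

154077 = 3 · 51359
51359 = 7 · 7337
7337 = 11 · 667
667 = 23 · 29
154077 = 3 · 7 · 11 · 23 · 29, which has 5 distinct prime factors.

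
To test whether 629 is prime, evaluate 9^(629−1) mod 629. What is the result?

9^1 ≡ 9 (mod 629)
9^2 ≡ 9^2 = 81 ≡ 81 (mod 629)
9^4 ≡ 81^2 = 6561 ≡ 271 (mod 629)
9^8 ≡ 271^2 = 73441 ≡ 477 (mod 629)
9^16 ≡ 477^2 = 227529 ≡ 460 (mod 629)
9^32 ≡ 460^2 = 211600 ≡ 256 (mod 629)
9^64 ≡ 256^2 = 65536 ≡ 120 (mod 629)
9^128 ≡ 120^2 = 14400 ≡ 562 (mod 629)
9^256 ≡ 562^2 = 315844 ≡ 86 (mod 629)
9^512 ≡ 86^2 = 7396 ≡ 477 (mod 629)
628 = 512 + 64 + 32 + 16 + 4 in binary powers of 2.
So 9^628 ≡ 477 · 120 · 256 · 460 · 271 ≡ 16 (mod 629).
Since 16 ≠ 1, base 9 is a Fermat witness: 629 is composite.

16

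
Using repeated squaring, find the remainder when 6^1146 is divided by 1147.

6^1 ≡ 6 (mod 1147)
6^2 ≡ 6^2 = 36 ≡ 36 (mod 1147)
6^4 ≡ 36^2 = 1296 ≡ 149 (mod 1147)
6^8 ≡ 149^2 = 22201 ≡ 408 (mod 1147)
6^16 ≡ 408^2 = 166464 ≡ 149 (mod 1147)
6^32 ≡ 149^2 = 22201 ≡ 408 (mod 1147)
6^64 ≡ 408^2 = 166464 ≡ 149 (mod 1147)
6^128 ≡ 149^2 = 22201 ≡ 408 (mod 1147)
6^256 ≡ 408^2 = 166464 ≡ 149 (mod 1147)
6^512 ≡ 149^2 = 22201 ≡ 408 (mod 1147)
6^1024 ≡ 408^2 = 166464 ≡ 149 (mod 1147)
1146 = 1024 + 64 + 32 + 16 + 8 + 2 in binary powers of 2.
So 6^1146 ≡ 149 · 149 · 408 · 149 · 408 · 36 ≡ 776 (mod 1147).
Since 776 ≠ 1, base 6 is a Fermat witness: 1147 is composite.

776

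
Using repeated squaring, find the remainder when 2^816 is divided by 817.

102

2^1 ≡ 2 (mod 817)
2^2 ≡ 2^2 = 4 ≡ 4 (mod 817)
2^4 ≡ 4^2 = 16 ≡ 16 (mod 817)
2^8 ≡ 16^2 = 256 ≡ 256 (mod 817)
2^16 ≡ 256^2 = 65536 ≡ 176 (mod 817)
2^32 ≡ 176^2 = 30976 ≡ 747 (mod 817)
2^64 ≡ 747^2 = 558009 ≡ 815 (mod 817)
2^128 ≡ 815^2 = 664225 ≡ 4 (mod 817)
2^256 ≡ 4^2 = 16 ≡ 16 (mod 817)
2^512 ≡ 16^2 = 256 ≡ 256 (mod 817)
816 = 512 + 256 + 32 + 16 in binary powers of 2.
So 2^816 ≡ 256 · 16 · 747 · 176 ≡ 102 (mod 817).
Since 102 ≠ 1, base 2 is a Fermat witness: 817 is composite.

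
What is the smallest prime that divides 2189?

2189 is odd.
Digit sum 20, not divisible by 3.
Ends in 9: not divisible by 5.
7: 2189 = 7·312 + 5
11: 2189 = 11·199

11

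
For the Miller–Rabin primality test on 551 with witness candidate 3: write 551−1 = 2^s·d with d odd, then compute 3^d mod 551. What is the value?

414

551 − 1 = 550 = 2^1 · 275, so d = 275.
3^1 ≡ 3 (mod 551)
3^2 ≡ 3^2 = 9 ≡ 9 (mod 551)
3^4 ≡ 9^2 = 81 ≡ 81 (mod 551)
3^8 ≡ 81^2 = 6561 ≡ 500 (mod 551)
3^16 ≡ 500^2 = 250000 ≡ 397 (mod 551)
3^32 ≡ 397^2 = 157609 ≡ 23 (mod 551)
3^64 ≡ 23^2 = 529 ≡ 529 (mod 551)
3^128 ≡ 529^2 = 279841 ≡ 484 (mod 551)
3^256 ≡ 484^2 = 234256 ≡ 81 (mod 551)
275 = 256 + 16 + 2 + 1 in binary powers of 2.
So 3^275 ≡ 81 · 397 · 9 · 3 ≡ 414 (mod 551).
Squaring chain: 414; never reaches −1, so base 3 is a Miller–Rabin witness that 551 is composite.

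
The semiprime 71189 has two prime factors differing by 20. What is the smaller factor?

Since p = q + 20, we have 71189 = q(q + 20), so q² + 20q − 71189 = 0.
Discriminant: 20² + 4·71189 = 400 + 284756 = 285156; √285156 = 534.
q = (−20 + 534)/2 = 257, and p = q + 20 = 277.
Check: 257 · 277 = 71189.

257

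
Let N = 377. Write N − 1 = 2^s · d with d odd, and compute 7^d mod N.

132

377 − 1 = 376 = 2^3 · 47, so d = 47.
7^1 ≡ 7 (mod 377)
7^2 ≡ 7^2 = 49 ≡ 49 (mod 377)
7^4 ≡ 49^2 = 2401 ≡ 139 (mod 377)
7^8 ≡ 139^2 = 19321 ≡ 94 (mod 377)
7^16 ≡ 94^2 = 8836 ≡ 165 (mod 377)
7^32 ≡ 165^2 = 27225 ≡ 81 (mod 377)
47 = 32 + 8 + 4 + 2 + 1 in binary powers of 2.
So 7^47 ≡ 81 · 94 · 139 · 49 · 7 ≡ 132 (mod 377).
Squaring chain: 132 → 82 → 315; never reaches −1, so base 7 is a Miller–Rabin witness that 377 is composite.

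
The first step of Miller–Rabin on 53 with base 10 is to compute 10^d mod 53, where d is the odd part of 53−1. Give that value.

1

53 − 1 = 52 = 2^2 · 13, so d = 13.
10^1 ≡ 10 (mod 53)
10^2 ≡ 10^2 = 100 ≡ 47 (mod 53)
10^4 ≡ 47^2 = 2209 ≡ 36 (mod 53)
10^8 ≡ 36^2 = 1296 ≡ 24 (mod 53)
13 = 8 + 4 + 1 in binary powers of 2.
So 10^13 ≡ 24 · 36 · 10 ≡ 1 (mod 53).
Since 10^d ≡ 1 (mod 53), base 10 does not prove 53 composite.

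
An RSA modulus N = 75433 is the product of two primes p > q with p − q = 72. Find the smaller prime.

Since p = q + 72, we have 75433 = q(q + 72), so q² + 72q − 75433 = 0.
Discriminant: 72² + 4·75433 = 5184 + 301732 = 306916; √306916 = 554.
q = (−72 + 554)/2 = 241, and p = q + 72 = 313.
Check: 241 · 313 = 75433.

241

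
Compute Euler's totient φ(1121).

1044

Factor: 1121 = 19 · 59.
φ(1121) = (19−1) · (59−1) = 18 · 58 = 1044.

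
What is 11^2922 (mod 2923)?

11^1 ≡ 11 (mod 2923)
11^2 ≡ 11^2 = 121 ≡ 121 (mod 2923)
11^4 ≡ 121^2 = 14641 ≡ 26 (mod 2923)
11^8 ≡ 26^2 = 676 ≡ 676 (mod 2923)
11^16 ≡ 676^2 = 456976 ≡ 988 (mod 2923)
11^32 ≡ 988^2 = 976144 ≡ 2785 (mod 2923)
11^64 ≡ 2785^2 = 7756225 ≡ 1506 (mod 2923)
11^128 ≡ 1506^2 = 2268036 ≡ 2711 (mod 2923)
11^256 ≡ 2711^2 = 7349521 ≡ 1099 (mod 2923)
11^512 ≡ 1099^2 = 1207801 ≡ 602 (mod 2923)
11^1024 ≡ 602^2 = 362404 ≡ 2875 (mod 2923)
11^2048 ≡ 2875^2 = 8265625 ≡ 2304 (mod 2923)
2922 = 2048 + 512 + 256 + 64 + 32 + 8 + 2 in binary powers of 2.
So 11^2922 ≡ 2304 · 602 · 1099 · 1506 · 2785 · 676 · 121 ≡ 2258 (mod 2923).
Since 2258 ≠ 1, base 11 is a Fermat witness: 2923 is composite.

2258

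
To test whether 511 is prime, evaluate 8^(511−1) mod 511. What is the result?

1

8^1 ≡ 8 (mod 511)
8^2 ≡ 8^2 = 64 ≡ 64 (mod 511)
8^4 ≡ 64^2 = 4096 ≡ 8 (mod 511)
8^8 ≡ 8^2 = 64 ≡ 64 (mod 511)
8^16 ≡ 64^2 = 4096 ≡ 8 (mod 511)
8^32 ≡ 8^2 = 64 ≡ 64 (mod 511)
8^64 ≡ 64^2 = 4096 ≡ 8 (mod 511)
8^128 ≡ 8^2 = 64 ≡ 64 (mod 511)
8^256 ≡ 64^2 = 4096 ≡ 8 (mod 511)
510 = 256 + 128 + 64 + 32 + 16 + 8 + 4 + 2 in binary powers of 2.
So 8^510 ≡ 8 · 64 · 8 · 64 · 8 · 64 · 8 · 64 ≡ 1 (mod 511).
Since the result is 1, base 8 gives no evidence that 511 is composite.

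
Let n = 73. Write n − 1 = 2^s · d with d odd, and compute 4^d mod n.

1

73 − 1 = 72 = 2^3 · 9, so d = 9.
4^1 ≡ 4 (mod 73)
4^2 ≡ 4^2 = 16 ≡ 16 (mod 73)
4^4 ≡ 16^2 = 256 ≡ 37 (mod 73)
4^8 ≡ 37^2 = 1369 ≡ 55 (mod 73)
9 = 8 + 1 in binary powers of 2.
So 4^9 ≡ 55 · 4 ≡ 1 (mod 73).
Since 4^d ≡ 1 (mod 73), base 4 does not prove 73 composite.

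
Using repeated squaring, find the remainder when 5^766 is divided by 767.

5^1 ≡ 5 (mod 767)
5^2 ≡ 5^2 = 25 ≡ 25 (mod 767)
5^4 ≡ 25^2 = 625 ≡ 625 (mod 767)
5^8 ≡ 625^2 = 390625 ≡ 222 (mod 767)
5^16 ≡ 222^2 = 49284 ≡ 196 (mod 767)
5^32 ≡ 196^2 = 38416 ≡ 66 (mod 767)
5^64 ≡ 66^2 = 4356 ≡ 521 (mod 767)
5^128 ≡ 521^2 = 271441 ≡ 690 (mod 767)
5^256 ≡ 690^2 = 476100 ≡ 560 (mod 767)
5^512 ≡ 560^2 = 313600 ≡ 664 (mod 767)
766 = 512 + 128 + 64 + 32 + 16 + 8 + 4 + 2 in binary powers of 2.
So 5^766 ≡ 664 · 690 · 521 · 66 · 196 · 222 · 625 · 25 ≡ 454 (mod 767).
Since 454 ≠ 1, base 5 is a Fermat witness: 767 is composite.

454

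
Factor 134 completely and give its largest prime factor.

134 = 2 · 67
67 is prime.
So 134 = 2 · 67; the largest prime factor is 67.

67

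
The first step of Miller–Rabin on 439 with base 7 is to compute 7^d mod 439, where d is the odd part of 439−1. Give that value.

439 − 1 = 438 = 2^1 · 219, so d = 219.
7^1 ≡ 7 (mod 439)
7^2 ≡ 7^2 = 49 ≡ 49 (mod 439)
7^4 ≡ 49^2 = 2401 ≡ 206 (mod 439)
7^8 ≡ 206^2 = 42436 ≡ 292 (mod 439)
7^16 ≡ 292^2 = 85264 ≡ 98 (mod 439)
7^32 ≡ 98^2 = 9604 ≡ 385 (mod 439)
7^64 ≡ 385^2 = 148225 ≡ 282 (mod 439)
7^128 ≡ 282^2 = 79524 ≡ 65 (mod 439)
219 = 128 + 64 + 16 + 8 + 2 + 1 in binary powers of 2.
So 7^219 ≡ 65 · 282 · 98 · 292 · 49 · 7 ≡ 1 (mod 439).
Since 7^d ≡ 1 (mod 439), base 7 does not prove 439 composite.

1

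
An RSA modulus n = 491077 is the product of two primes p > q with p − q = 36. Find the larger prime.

719

Since p = q + 36, we have 491077 = q(q + 36), so q² + 36q − 491077 = 0.
Discriminant: 36² + 4·491077 = 1296 + 1964308 = 1965604; √1965604 = 1402.
q = (−36 + 1402)/2 = 683, and p = q + 36 = 719.
Check: 683 · 719 = 491077.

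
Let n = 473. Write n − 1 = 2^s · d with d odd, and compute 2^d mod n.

94

473 − 1 = 472 = 2^3 · 59, so d = 59.
2^1 ≡ 2 (mod 473)
2^2 ≡ 2^2 = 4 ≡ 4 (mod 473)
2^4 ≡ 4^2 = 16 ≡ 16 (mod 473)
2^8 ≡ 16^2 = 256 ≡ 256 (mod 473)
2^16 ≡ 256^2 = 65536 ≡ 262 (mod 473)
2^32 ≡ 262^2 = 68644 ≡ 59 (mod 473)
59 = 32 + 16 + 8 + 2 + 1 in binary powers of 2.
So 2^59 ≡ 59 · 262 · 256 · 4 · 2 ≡ 94 (mod 473).
Squaring chain: 94 → 322 → 97; never reaches −1, so base 2 is a Miller–Rabin witness that 473 is composite.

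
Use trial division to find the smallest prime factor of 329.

7

329 is odd.
Digit sum 14, not divisible by 3.
Ends in 9: not divisible by 5.
7: 329 = 7·47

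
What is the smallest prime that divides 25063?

71

25063 is odd.
Digit sum 16, not divisible by 3.
Ends in 3: not divisible by 5.
7: 25063 = 7·3580 + 3
11: 25063 = 11·2278 + 5
13: 25063 = 13·1927 + 12
17: 25063 = 17·1474 + 5
19: 25063 = 19·1319 + 2
23: 25063 = 23·1089 + 16
29: 25063 = 29·864 + 7
31: 25063 = 31·808 + 15
37: 25063 = 37·677 + 14
41: 25063 = 41·611 + 12
43: 25063 = 43·582 + 37
47: 25063 = 47·533 + 12
53: 25063 = 53·472 + 47
59: 25063 = 59·424 + 47
61: 25063 = 61·410 + 53
67: 25063 = 67·374 + 5
71: 25063 = 71·353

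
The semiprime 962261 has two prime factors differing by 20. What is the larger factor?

Since p = q + 20, we have 962261 = q(q + 20), so q² + 20q − 962261 = 0.
Discriminant: 20² + 4·962261 = 400 + 3849044 = 3849444; √3849444 = 1962.
q = (−20 + 1962)/2 = 971, and p = q + 20 = 991.
Check: 971 · 991 = 962261.

991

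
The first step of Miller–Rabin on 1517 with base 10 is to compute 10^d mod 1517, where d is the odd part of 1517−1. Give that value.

898

1517 − 1 = 1516 = 2^2 · 379, so d = 379.
10^1 ≡ 10 (mod 1517)
10^2 ≡ 10^2 = 100 ≡ 100 (mod 1517)
10^4 ≡ 100^2 = 10000 ≡ 898 (mod 1517)
10^8 ≡ 898^2 = 806404 ≡ 877 (mod 1517)
10^16 ≡ 877^2 = 769129 ≡ 10 (mod 1517)
10^32 ≡ 10^2 = 100 ≡ 100 (mod 1517)
10^64 ≡ 100^2 = 10000 ≡ 898 (mod 1517)
10^128 ≡ 898^2 = 806404 ≡ 877 (mod 1517)
10^256 ≡ 877^2 = 769129 ≡ 10 (mod 1517)
379 = 256 + 64 + 32 + 16 + 8 + 2 + 1 in binary powers of 2.
So 10^379 ≡ 10 · 898 · 100 · 10 · 877 · 100 · 10 ≡ 898 (mod 1517).
Squaring chain: 898 → 877; never reaches −1, so base 10 is a Miller–Rabin witness that 1517 is composite.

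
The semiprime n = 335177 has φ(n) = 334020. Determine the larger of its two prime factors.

φ(n) = (p−1)(q−1) = n − (p+q) + 1, so p + q = 335177 − 334020 + 1 = 1158.
p and q are the roots of t² − 1158t + 335177 = 0.
Discriminant: 1158² − 4·335177 = 1340964 − 1340708 = 256; √256 = 16.
q = (1158 − 16)/2 = 571, p = (1158 + 16)/2 = 587.
Check: 571 · 587 = 335177.

587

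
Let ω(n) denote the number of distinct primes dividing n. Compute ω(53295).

5

53295 = 3 · 17765
17765 = 5 · 3553
3553 = 11 · 323
323 = 17 · 19
53295 = 3 · 5 · 11 · 17 · 19, which has 5 distinct prime factors.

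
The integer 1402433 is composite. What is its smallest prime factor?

1402433 is odd.
Digit sum 17, not divisible by 3.
Ends in 3: not divisible by 5.
7: 1402433 = 7·200347 + 4
11: 1402433 = 11·127493 + 10
13: 1402433 = 13·107879 + 6
17: 1402433 = 17·82496 + 1
19: 1402433 = 19·73812 + 5
23: 1402433 = 23·60975 + 8
29: 1402433 = 29·48359 + 22
31: 1402433 = 31·45239 + 24
37: 1402433 = 37·37903 + 22
41: 1402433 = 41·34205 + 28
43: 1402433 = 43·32614 + 31
47: 1402433 = 47·29839

47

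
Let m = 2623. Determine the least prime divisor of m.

43

2623 is odd.
Digit sum 13, not divisible by 3.
Ends in 3: not divisible by 5.
7: 2623 = 7·374 + 5
11: 2623 = 11·238 + 5
13: 2623 = 13·201 + 10
17: 2623 = 17·154 + 5
19: 2623 = 19·138 + 1
23: 2623 = 23·114 + 1
29: 2623 = 29·90 + 13
31: 2623 = 31·84 + 19
37: 2623 = 37·70 + 33
41: 2623 = 41·63 + 40
43: 2623 = 43·61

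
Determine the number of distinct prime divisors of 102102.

102102 = 2 · 51051
51051 = 3 · 17017
17017 = 7 · 2431
2431 = 11 · 221
221 = 13 · 17
102102 = 2 · 3 · 7 · 11 · 13 · 17, which has 6 distinct prime factors.

6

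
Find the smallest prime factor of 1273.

1273 is odd.
Digit sum 13, not divisible by 3.
Ends in 3: not divisible by 5.
7: 1273 = 7·181 + 6
11: 1273 = 11·115 + 8
13: 1273 = 13·97 + 12
17: 1273 = 17·74 + 15
19: 1273 = 19·67

19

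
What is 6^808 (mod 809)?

1

6^1 ≡ 6 (mod 809)
6^2 ≡ 6^2 = 36 ≡ 36 (mod 809)
6^4 ≡ 36^2 = 1296 ≡ 487 (mod 809)
6^8 ≡ 487^2 = 237169 ≡ 132 (mod 809)
6^16 ≡ 132^2 = 17424 ≡ 435 (mod 809)
6^32 ≡ 435^2 = 189225 ≡ 728 (mod 809)
6^64 ≡ 728^2 = 529984 ≡ 89 (mod 809)
6^128 ≡ 89^2 = 7921 ≡ 640 (mod 809)
6^256 ≡ 640^2 = 409600 ≡ 246 (mod 809)
6^512 ≡ 246^2 = 60516 ≡ 650 (mod 809)
808 = 512 + 256 + 32 + 8 in binary powers of 2.
So 6^808 ≡ 650 · 246 · 728 · 132 ≡ 1 (mod 809).
Since the result is 1, base 6 gives no evidence that 809 is composite.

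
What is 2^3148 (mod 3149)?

2^1 ≡ 2 (mod 3149)
2^2 ≡ 2^2 = 4 ≡ 4 (mod 3149)
2^4 ≡ 4^2 = 16 ≡ 16 (mod 3149)
2^8 ≡ 16^2 = 256 ≡ 256 (mod 3149)
2^16 ≡ 256^2 = 65536 ≡ 2556 (mod 3149)
2^32 ≡ 2556^2 = 6533136 ≡ 2110 (mod 3149)
2^64 ≡ 2110^2 = 4452100 ≡ 2563 (mod 3149)
2^128 ≡ 2563^2 = 6568969 ≡ 155 (mod 3149)
2^256 ≡ 155^2 = 24025 ≡ 1982 (mod 3149)
2^512 ≡ 1982^2 = 3928324 ≡ 1521 (mod 3149)
2^1024 ≡ 1521^2 = 2313441 ≡ 2075 (mod 3149)
2^2048 ≡ 2075^2 = 4305625 ≡ 942 (mod 3149)
3148 = 2048 + 1024 + 64 + 8 + 4 in binary powers of 2.
So 2^3148 ≡ 942 · 2075 · 2563 · 256 · 16 ≡ 1322 (mod 3149).
Since 1322 ≠ 1, base 2 is a Fermat witness: 3149 is composite.

1322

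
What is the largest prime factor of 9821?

61

9821 = 7 · 1403
1403 = 23 · 61
61 is prime.
So 9821 = 7 · 23 · 61; the largest prime factor is 61.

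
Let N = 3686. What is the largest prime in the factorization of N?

3686 = 2 · 1843
1843 = 19 · 97
97 is prime.
So 3686 = 2 · 19 · 97; the largest prime factor is 97.

97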